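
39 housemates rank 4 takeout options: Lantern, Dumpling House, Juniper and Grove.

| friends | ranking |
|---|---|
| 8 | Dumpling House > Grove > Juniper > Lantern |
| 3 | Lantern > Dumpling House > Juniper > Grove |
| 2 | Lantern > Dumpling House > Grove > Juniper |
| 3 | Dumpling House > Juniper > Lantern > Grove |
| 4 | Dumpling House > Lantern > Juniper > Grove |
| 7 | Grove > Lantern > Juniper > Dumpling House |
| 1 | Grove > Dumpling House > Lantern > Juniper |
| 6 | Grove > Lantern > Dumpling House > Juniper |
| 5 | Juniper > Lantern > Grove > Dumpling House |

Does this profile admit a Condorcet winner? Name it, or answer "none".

none

Head-to-head results (39 friends):
Lantern vs Dumpling House: 3+2+7+6+5 = 23 for Lantern, 16 for Dumpling House — Lantern by 23–16.
Lantern vs Juniper: Lantern is ranked higher on 3+2+4+7+1+6 = 23 ballots, Juniper on 16. Lantern wins 23–16.
Lantern vs Grove: 17 to 22, Grove.
Dumpling House vs Juniper: 27 for Dumpling House, 12 for Juniper — Dumpling House by 27–12.
Dumpling House vs Grove: 20 to 19, Dumpling House.
Juniper vs Grove: 3+3+4+5 = 15 for Juniper, 24 for Grove — Grove by 24–15.
No restaurant is unbeaten: Lantern loses to Grove; Dumpling House loses to Lantern; Juniper loses to Lantern; Grove loses to Dumpling House. In particular Lantern > Dumpling House > Grove > Lantern is a majority cycle — no Condorcet winner exists.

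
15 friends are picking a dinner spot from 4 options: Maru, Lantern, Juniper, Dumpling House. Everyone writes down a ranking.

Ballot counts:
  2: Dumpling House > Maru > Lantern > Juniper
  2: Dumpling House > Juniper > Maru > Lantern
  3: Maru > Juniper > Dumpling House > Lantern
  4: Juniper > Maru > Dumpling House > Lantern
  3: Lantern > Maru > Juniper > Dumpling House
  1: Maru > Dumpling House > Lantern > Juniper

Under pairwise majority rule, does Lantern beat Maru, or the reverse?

Ballots ranking Lantern above Maru: 3.
Ballots ranking Maru above Lantern: 15 − 3 = 12.
Maru wins the head-to-head 12–3.

Maru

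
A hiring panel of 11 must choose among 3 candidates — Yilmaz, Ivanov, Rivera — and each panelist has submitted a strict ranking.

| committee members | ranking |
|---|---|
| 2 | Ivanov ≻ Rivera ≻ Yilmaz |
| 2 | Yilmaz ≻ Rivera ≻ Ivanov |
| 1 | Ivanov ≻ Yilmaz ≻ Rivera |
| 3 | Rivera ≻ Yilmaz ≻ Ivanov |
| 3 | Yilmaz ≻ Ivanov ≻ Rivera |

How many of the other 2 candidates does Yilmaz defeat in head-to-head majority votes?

Yilmaz against each rival (11 committee members):
Yilmaz vs Ivanov: Yilmaz, 8–3.
Yilmaz vs Rivera: Yilmaz wins 6–5.
Yilmaz beats Ivanov, Rivera — 2 pairwise wins.

2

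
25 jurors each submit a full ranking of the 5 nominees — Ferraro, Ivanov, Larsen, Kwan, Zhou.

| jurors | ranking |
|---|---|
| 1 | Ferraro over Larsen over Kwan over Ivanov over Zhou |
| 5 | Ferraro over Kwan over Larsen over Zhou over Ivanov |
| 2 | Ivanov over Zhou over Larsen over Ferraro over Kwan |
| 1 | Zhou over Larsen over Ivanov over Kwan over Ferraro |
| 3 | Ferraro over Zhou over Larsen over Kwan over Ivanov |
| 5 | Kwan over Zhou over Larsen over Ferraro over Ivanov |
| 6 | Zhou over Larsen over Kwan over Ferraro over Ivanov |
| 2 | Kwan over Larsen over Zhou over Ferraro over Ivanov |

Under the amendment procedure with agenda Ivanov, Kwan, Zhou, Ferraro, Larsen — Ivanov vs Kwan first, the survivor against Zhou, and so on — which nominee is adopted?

Round 1: Ivanov vs Kwan — 3–22, Kwan advances.
Round 2: Kwan vs Zhou — 13–12, Kwan advances.
Round 3: Kwan vs Ferraro — 14–11, Kwan advances.
Round 4: Kwan vs Larsen — 12–13, Larsen advances.
Larsen survives the agenda.

Larsen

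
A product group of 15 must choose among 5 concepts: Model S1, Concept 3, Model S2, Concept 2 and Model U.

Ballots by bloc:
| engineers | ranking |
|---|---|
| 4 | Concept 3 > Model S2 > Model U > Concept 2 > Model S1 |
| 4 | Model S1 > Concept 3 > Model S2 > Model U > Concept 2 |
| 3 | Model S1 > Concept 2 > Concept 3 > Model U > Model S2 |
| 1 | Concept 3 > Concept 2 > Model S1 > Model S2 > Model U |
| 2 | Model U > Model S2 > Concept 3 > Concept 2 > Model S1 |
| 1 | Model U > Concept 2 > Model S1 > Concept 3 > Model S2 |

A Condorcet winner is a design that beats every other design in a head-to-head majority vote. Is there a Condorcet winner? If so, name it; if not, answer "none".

none

Check each pair by majority over 15 ballots:
Model S1–Concept 3: Model S1 8–7.
Model S1 vs Model S2: Model S1 wins 9–6.
Model S1–Concept 2: Concept 2 8–7.
Model S1 vs Model U: Model S1, 8–7.
Concept 3–Model S2: Concept 3 13–2.
Concept 3 vs Concept 2: Concept 3 wins 11–4.
Concept 3 vs Model U: Concept 3, 12–3.
Model S2–Concept 2: Model S2 10–5.
Model S2 vs Model U: Model S2, 9–6.
Concept 2 vs Model U: Model U wins 11–4.
Each design drops at least one matchup (Model S1 loses to Concept 2; Concept 3 loses to Model S1; Model S2 loses to Model S1; Concept 2 loses to Concept 3; Model U loses to Model S1); the cycle Model S1 beats Concept 3 beats Concept 2 beats Model S1 rules out a Condorcet winner.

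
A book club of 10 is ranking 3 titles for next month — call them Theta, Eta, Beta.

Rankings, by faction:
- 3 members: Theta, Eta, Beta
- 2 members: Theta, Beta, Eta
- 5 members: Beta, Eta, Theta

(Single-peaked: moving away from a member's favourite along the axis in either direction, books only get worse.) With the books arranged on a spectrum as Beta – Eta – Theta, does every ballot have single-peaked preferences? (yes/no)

Axis positions: Beta=1, Eta=2, Theta=3.
Faction 1 (peak Theta at position 3): ranking walks positions 3-2-1, expanding outward from the peak — single-peaked.
Faction 2: ranking walks positions 3-1-2; Beta is ranked above Eta even though Eta lies between Beta and the peak Theta on the axis — preferences dip and rise again. Not single-peaked.
Faction 3 (peak Beta at position 1): ranking walks positions 1-2-3, expanding outward from the peak — single-peaked.
Faction 2 violates single-peakedness, so the profile is not single-peaked on this axis.

no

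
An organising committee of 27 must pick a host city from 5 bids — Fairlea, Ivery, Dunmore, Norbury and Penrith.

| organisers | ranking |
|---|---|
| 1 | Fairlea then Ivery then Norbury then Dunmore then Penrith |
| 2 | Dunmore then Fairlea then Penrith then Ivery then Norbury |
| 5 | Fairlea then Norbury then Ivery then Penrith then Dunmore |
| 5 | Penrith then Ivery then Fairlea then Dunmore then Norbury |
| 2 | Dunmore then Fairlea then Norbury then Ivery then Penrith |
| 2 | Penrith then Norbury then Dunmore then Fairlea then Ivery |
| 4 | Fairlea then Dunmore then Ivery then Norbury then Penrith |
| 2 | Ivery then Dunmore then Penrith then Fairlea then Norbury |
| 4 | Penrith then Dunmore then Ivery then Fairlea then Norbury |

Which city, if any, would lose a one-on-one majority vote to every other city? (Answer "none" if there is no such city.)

Head-to-head results (27 organisers):
Fairlea vs Ivery: Fairlea, 16–11.
Fairlea vs Dunmore: Fairlea is ranked higher on 1+5+5+4 = 15 ballots, Dunmore on 12. Fairlea wins 15–12.
Fairlea–Norbury: Fairlea 25–2.
Fairlea vs Penrith: 1+2+5+2+4 = 14 for Fairlea, 13 for Penrith — Fairlea by 14–13.
Ivery vs Dunmore: Dunmore wins 14–13.
Ivery–Norbury: Ivery 18–9.
Ivery vs Penrith: Ivery, 14–13.
Dunmore–Norbury: Dunmore 19–8.
Dunmore vs Penrith: 11 to 16, Penrith.
Norbury–Penrith: Penrith 15–12.
Norbury is beaten in every head-to-head and is the Condorcet loser.

Norbury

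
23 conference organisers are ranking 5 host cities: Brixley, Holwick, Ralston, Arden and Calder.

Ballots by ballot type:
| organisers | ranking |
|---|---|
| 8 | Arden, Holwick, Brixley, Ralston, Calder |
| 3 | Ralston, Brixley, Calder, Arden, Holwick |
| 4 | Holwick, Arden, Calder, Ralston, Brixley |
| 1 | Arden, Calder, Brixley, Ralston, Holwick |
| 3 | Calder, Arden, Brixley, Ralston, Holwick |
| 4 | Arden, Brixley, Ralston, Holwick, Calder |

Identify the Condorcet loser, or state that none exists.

Head-to-head results (23 organisers):
Brixley vs Holwick: Brixley preferred on 3+1+3+4 = 11 ballots; Holwick wins 12–11.
Brixley vs Ralston: Brixley, 16–7.
Brixley vs Arden: 3 to 20, Arden.
Brixley vs Calder: Brixley wins 15–8.
Holwick vs Ralston: Holwick preferred on 8+4 = 12 ballots; Holwick wins 12–11.
Holwick vs Arden: 4 to 19, Arden.
Holwick vs Calder: Holwick is ranked higher on 8+4+4 = 16 ballots, Calder on 7. Holwick wins 16–7.
Ralston vs Arden: 3 to 20, Arden.
Ralston vs Calder: 8+3+4 = 15 for Ralston, 8 for Calder — Ralston by 15–8.
Arden vs Calder: Arden, 17–6.
Calder is beaten in every head-to-head and is the Condorcet loser.

Calder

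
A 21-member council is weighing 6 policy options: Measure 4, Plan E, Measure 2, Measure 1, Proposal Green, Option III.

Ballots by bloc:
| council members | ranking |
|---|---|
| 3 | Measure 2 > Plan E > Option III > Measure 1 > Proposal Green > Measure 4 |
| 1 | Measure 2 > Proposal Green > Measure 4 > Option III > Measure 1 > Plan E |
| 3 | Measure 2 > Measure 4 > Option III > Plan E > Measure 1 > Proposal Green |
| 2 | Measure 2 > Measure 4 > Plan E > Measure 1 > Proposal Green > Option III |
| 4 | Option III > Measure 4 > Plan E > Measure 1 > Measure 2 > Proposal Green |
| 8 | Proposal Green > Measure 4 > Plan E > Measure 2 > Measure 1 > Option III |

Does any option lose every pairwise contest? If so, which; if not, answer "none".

Head-to-head results (21 council members):
Measure 4 vs Plan E: 18 to 3, Measure 4.
Measure 4 vs Measure 2: 12 to 9, Measure 4.
Measure 4 vs Measure 1: Measure 4 preferred on 1+3+2+4+8 = 18 ballots; Measure 4 wins 18–3.
Measure 4 vs Proposal Green: Measure 4 preferred on 3+2+4 = 9 ballots; Proposal Green wins 12–9.
Measure 4 vs Option III: Measure 4, 14–7.
Plan E vs Measure 2: 12 to 9, Plan E.
Plan E vs Measure 1: Plan E wins 20–1.
Plan E vs Proposal Green: Plan E, 12–9.
Plan E–Option III: Plan E 13–8.
Measure 2–Measure 1: Measure 2 17–4.
Measure 2 vs Proposal Green: Measure 2 is ranked higher on 3+1+3+2+4 = 13 ballots, Proposal Green on 8. Measure 2 wins 13–8.
Measure 2 vs Option III: Measure 2 is ranked higher on 3+1+3+2+8 = 17 ballots, Option III on 4. Measure 2 wins 17–4.
Measure 1 vs Proposal Green: Measure 1 wins 12–9.
Measure 1 vs Option III: 2+8 = 10 for Measure 1, 11 for Option III — Option III by 11–10.
Proposal Green vs Option III: Proposal Green is ranked higher on 1+2+8 = 11 ballots, Option III on 10. Proposal Green wins 11–10.
Every option wins at least one matchup (Measure 4 beats Plan E; Plan E beats Measure 2; Measure 2 beats Measure 1; Measure 1 beats Proposal Green; Proposal Green beats Measure 4; Option III beats Measure 1), so there is no Condorcet loser.

none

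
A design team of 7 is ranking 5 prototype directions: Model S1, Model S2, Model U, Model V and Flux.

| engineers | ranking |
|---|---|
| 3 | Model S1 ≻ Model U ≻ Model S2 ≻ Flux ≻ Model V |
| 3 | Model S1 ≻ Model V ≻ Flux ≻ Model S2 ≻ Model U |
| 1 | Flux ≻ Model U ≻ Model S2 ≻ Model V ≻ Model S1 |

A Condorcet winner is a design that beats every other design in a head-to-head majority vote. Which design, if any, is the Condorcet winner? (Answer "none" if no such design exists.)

Model S1

Head-to-head results (7 engineers):
Model S1 vs Model S2: Model S1, 6–1.
Model S1–Model U: Model S1 6–1.
Model S1 vs Model V: Model S1 wins 6–1.
Model S1–Flux: Model S1 6–1.
Model S2 vs Model U: Model U wins 4–3.
Model S2 vs Model V: Model S2 wins 4–3.
Model S2 vs Flux: Flux, 4–3.
Model U vs Model V: Model U wins 4–3.
Model U–Flux: Flux 4–3.
Model V vs Flux: Flux, 4–3.
Model S1 wins every pairwise contest, so Model S1 is the Condorcet winner.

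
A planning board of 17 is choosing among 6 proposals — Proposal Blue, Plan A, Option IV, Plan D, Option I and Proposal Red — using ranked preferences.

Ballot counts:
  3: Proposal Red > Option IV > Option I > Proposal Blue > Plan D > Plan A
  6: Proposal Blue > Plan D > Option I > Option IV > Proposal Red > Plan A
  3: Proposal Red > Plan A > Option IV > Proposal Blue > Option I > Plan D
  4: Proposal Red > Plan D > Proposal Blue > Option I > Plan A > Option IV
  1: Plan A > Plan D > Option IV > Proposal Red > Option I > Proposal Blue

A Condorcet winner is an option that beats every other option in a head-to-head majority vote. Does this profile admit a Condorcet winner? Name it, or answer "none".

Proposal Red

Pairwise majorities:
Proposal Blue vs Plan A: Proposal Blue, 13–4.
Proposal Blue vs Option IV: Proposal Blue preferred on 6+4 = 10 ballots; Proposal Blue wins 10–7.
Proposal Blue vs Plan D: Proposal Blue is ranked higher on 3+6+3 = 12 ballots, Plan D on 5. Proposal Blue wins 12–5.
Proposal Blue vs Option I: 13 to 4, Proposal Blue.
Proposal Blue vs Proposal Red: Proposal Blue is ranked higher on 6 ballots, Proposal Red on 11. Proposal Red wins 11–6.
Plan A vs Option IV: Option IV, 9–8.
Plan A vs Plan D: 3+1 = 4 for Plan A, 13 for Plan D — Plan D by 13–4.
Plan A vs Option I: Option I wins 13–4.
Plan A vs Proposal Red: Plan A preferred on 1 ballot; Proposal Red wins 16–1.
Option IV vs Plan D: 3+3 = 6 for Option IV, 11 for Plan D — Plan D by 11–6.
Option IV vs Option I: Option I, 10–7.
Option IV vs Proposal Red: Proposal Red, 10–7.
Plan D vs Option I: Plan D wins 11–6.
Plan D vs Proposal Red: Plan D is ranked higher on 6+1 = 7 ballots, Proposal Red on 10. Proposal Red wins 10–7.
Option I vs Proposal Red: Option I preferred on 6 ballots; Proposal Red wins 11–6.
Proposal Red wins every pairwise contest, so Proposal Red is the Condorcet winner.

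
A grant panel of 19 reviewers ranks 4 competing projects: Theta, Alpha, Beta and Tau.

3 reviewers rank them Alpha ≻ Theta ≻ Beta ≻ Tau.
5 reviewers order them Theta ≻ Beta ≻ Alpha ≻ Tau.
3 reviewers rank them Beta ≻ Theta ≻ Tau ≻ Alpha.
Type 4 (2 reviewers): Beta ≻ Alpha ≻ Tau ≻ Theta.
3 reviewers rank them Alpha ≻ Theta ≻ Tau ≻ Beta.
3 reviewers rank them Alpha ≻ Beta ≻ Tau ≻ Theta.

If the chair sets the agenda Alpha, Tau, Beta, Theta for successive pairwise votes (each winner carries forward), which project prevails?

Theta

Round 1: Alpha vs Tau — 16–3, Alpha advances.
Round 2: Alpha vs Beta — 9–10, Beta advances.
Round 3: Beta vs Theta — 8–11, Theta advances.
Theta survives the agenda.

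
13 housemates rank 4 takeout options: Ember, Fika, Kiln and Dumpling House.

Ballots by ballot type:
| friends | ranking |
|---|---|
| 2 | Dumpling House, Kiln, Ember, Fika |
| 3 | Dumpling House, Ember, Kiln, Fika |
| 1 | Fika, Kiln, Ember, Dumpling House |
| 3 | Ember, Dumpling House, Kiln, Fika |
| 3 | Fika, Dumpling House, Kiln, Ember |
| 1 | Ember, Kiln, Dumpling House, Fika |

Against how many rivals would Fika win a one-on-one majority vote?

0

Fika against each rival (13 friends):
Fika vs Ember: 4 to 9, Ember.
Fika vs Kiln: 4 to 9, Kiln.
Fika–Dumpling House: Dumpling House 9–4.
Fika beats no one; loses to Ember, Kiln, Dumpling House — 0 pairwise wins.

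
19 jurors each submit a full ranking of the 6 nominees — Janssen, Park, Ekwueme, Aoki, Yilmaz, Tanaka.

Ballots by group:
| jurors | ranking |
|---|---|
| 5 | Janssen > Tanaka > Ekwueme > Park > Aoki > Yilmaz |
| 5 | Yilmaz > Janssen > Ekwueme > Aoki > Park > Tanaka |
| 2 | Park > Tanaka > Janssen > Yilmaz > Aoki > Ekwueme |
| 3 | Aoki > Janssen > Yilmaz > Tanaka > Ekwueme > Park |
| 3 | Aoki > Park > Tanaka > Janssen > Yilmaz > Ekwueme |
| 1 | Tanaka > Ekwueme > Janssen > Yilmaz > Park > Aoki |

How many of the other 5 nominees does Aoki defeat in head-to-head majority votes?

Aoki against each rival (19 jurors):
Aoki vs Janssen: Janssen, 13–6.
Aoki vs Park: Aoki is ranked higher on 5+3+3 = 11 ballots, Park on 8. Aoki wins 11–8.
Aoki vs Ekwueme: Aoki preferred on 2+3+3 = 8 ballots; Ekwueme wins 11–8.
Aoki vs Yilmaz: 5+3+3 = 11 for Aoki, 8 for Yilmaz — Aoki by 11–8.
Aoki vs Tanaka: Aoki, 11–8.
Aoki beats Park, Yilmaz, Tanaka; loses to Janssen, Ekwueme — 3 pairwise wins.

3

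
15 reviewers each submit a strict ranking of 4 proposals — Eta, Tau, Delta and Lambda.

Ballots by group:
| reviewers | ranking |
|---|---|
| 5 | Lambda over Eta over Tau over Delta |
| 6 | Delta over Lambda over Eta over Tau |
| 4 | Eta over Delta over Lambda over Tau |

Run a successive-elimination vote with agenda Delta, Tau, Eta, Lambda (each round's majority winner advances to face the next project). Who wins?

Lambda

Round 1: Delta vs Tau — 10–5, Delta advances.
Round 2: Delta vs Eta — 6–9, Eta advances.
Round 3: Eta vs Lambda — 4–11, Lambda advances.
Lambda survives the agenda.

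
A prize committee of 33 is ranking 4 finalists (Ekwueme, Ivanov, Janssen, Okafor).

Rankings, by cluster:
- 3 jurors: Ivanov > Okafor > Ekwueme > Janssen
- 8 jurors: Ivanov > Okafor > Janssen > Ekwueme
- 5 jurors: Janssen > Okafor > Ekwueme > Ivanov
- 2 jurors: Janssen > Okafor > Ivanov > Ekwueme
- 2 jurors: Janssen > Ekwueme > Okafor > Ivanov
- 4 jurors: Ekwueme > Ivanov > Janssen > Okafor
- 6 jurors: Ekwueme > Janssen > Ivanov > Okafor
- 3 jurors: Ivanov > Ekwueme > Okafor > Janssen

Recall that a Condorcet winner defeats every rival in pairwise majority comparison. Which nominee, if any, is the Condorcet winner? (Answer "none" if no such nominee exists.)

none

Head-to-head results (33 jurors):
Ekwueme vs Ivanov: Ekwueme is ranked higher on 5+2+4+6 = 17 ballots, Ivanov on 16. Ekwueme wins 17–16.
Ekwueme vs Janssen: Ekwueme preferred on 3+4+6+3 = 16 ballots; Janssen wins 17–16.
Ekwueme vs Okafor: 2+4+6+3 = 15 for Ekwueme, 18 for Okafor — Okafor by 18–15.
Ivanov vs Janssen: Ivanov preferred on 3+8+4+3 = 18 ballots; Ivanov wins 18–15.
Ivanov vs Okafor: 3+8+4+6+3 = 24 for Ivanov, 9 for Okafor — Ivanov by 24–9.
Janssen vs Okafor: Janssen preferred on 5+2+2+4+6 = 19 ballots; Janssen wins 19–14.
Every nominee loses at least once (Ekwueme loses to Janssen; Ivanov loses to Ekwueme; Janssen loses to Ivanov; Okafor loses to Ivanov). The majority relation contains the cycle Ekwueme beats Ivanov beats Janssen beats Ekwueme, so there is no Condorcet winner.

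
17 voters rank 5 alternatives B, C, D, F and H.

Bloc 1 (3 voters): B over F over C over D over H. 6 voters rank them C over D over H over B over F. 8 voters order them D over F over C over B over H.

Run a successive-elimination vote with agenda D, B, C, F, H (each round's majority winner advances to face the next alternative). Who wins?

F

Round 1: D vs B — 14–3, D advances.
Round 2: D vs C — 8–9, C advances.
Round 3: C vs F — 6–11, F advances.
Round 4: F vs H — 11–6, F advances.
F survives the agenda.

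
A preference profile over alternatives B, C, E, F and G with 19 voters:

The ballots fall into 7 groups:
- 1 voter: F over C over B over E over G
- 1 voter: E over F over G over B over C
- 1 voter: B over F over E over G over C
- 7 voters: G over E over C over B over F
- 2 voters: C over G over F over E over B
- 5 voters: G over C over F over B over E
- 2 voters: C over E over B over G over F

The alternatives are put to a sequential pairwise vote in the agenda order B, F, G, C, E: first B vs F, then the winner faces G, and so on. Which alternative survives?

Round 1: B vs F — 10–9, B advances.
Round 2: B vs G — 4–15, G advances.
Round 3: G vs C — 14–5, G advances.
Round 4: G vs E — 14–5, G advances.
G survives the agenda.

G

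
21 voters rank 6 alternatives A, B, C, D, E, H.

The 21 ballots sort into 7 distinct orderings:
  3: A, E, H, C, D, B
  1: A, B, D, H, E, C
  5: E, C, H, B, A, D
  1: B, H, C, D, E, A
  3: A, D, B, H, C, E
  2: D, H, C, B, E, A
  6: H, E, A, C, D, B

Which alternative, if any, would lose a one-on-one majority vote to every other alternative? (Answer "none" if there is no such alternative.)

Pairwise majorities:
A vs B: A wins 13–8.
A vs C: 13 to 8, A.
A vs D: A is ranked higher on 3+1+5+3+6 = 18 ballots, D on 3. A wins 18–3.
A vs E: 3+1+3 = 7 for A, 14 for E — E by 14–7.
A vs H: A is ranked higher on 3+1+3 = 7 ballots, H on 14. H wins 14–7.
B vs C: B preferred on 1+1+3 = 5 ballots; C wins 16–5.
B vs D: 7 to 14, D.
B vs E: E, 14–7.
B–H: H 16–5.
C vs D: C is ranked higher on 3+5+1+6 = 15 ballots, D on 6. C wins 15–6.
C vs E: E wins 15–6.
C vs H: C preferred on 5 ballots; H wins 16–5.
D vs E: 7 to 14, E.
D vs H: D preferred on 1+3+2 = 6 ballots; H wins 15–6.
E vs H: H wins 13–8.
Only B has no wins; B is the Condorcet loser.

B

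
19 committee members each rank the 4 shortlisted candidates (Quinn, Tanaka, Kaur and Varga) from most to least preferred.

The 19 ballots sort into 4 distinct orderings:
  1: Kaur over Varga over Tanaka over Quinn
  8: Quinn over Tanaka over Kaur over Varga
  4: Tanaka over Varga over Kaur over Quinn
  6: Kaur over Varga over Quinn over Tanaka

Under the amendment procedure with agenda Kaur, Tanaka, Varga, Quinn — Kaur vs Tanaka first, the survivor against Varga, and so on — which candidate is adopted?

Quinn

Round 1: Kaur vs Tanaka — 7–12, Tanaka advances.
Round 2: Tanaka vs Varga — 12–7, Tanaka advances.
Round 3: Tanaka vs Quinn — 5–14, Quinn advances.
The agenda winner is Quinn.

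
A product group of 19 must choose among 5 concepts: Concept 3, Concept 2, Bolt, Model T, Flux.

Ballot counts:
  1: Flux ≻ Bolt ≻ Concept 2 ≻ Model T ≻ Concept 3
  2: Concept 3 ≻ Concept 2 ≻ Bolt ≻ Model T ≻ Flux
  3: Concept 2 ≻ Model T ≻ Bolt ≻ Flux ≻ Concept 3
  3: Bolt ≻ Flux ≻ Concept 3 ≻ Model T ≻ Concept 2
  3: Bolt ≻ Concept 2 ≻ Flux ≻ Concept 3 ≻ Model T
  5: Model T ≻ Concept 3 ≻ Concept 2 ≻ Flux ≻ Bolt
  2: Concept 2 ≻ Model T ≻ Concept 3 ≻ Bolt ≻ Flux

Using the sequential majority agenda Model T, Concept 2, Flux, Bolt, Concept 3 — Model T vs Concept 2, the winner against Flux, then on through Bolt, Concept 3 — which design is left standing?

Round 1: Model T vs Concept 2 — 8–11, Concept 2 advances.
Round 2: Concept 2 vs Flux — 15–4, Concept 2 advances.
Round 3: Concept 2 vs Bolt — 12–7, Concept 2 advances.
Round 4: Concept 2 vs Concept 3 — 9–10, Concept 3 advances.
Concept 3 survives the agenda.

Concept 3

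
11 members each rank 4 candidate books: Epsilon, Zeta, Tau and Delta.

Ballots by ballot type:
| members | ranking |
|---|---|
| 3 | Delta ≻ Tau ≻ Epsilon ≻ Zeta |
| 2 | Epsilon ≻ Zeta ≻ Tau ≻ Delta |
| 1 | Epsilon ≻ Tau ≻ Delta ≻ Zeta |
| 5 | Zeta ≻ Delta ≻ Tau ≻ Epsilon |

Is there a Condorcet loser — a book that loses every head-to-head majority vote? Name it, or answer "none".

Head-to-head results (11 members):
Epsilon vs Zeta: Epsilon, 6–5.
Epsilon vs Tau: 3 to 8, Tau.
Epsilon vs Delta: Delta, 8–3.
Zeta vs Tau: 7 to 4, Zeta.
Zeta vs Delta: Zeta is ranked higher on 2+5 = 7 ballots, Delta on 4. Zeta wins 7–4.
Tau vs Delta: Delta, 8–3.
Every book wins at least one matchup (Epsilon beats Zeta; Zeta beats Tau; Tau beats Epsilon; Delta beats Epsilon), so there is no Condorcet loser.

none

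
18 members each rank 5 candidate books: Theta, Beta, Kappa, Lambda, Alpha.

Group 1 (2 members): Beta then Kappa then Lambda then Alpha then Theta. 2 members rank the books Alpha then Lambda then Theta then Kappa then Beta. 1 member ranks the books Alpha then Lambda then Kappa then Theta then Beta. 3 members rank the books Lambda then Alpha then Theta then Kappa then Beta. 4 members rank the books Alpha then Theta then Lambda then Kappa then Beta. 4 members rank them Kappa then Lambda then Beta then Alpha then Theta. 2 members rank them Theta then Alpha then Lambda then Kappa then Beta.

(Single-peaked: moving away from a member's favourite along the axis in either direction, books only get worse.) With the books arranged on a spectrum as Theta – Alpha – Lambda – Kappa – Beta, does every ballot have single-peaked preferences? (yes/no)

Axis positions: Theta=1, Alpha=2, Lambda=3, Kappa=4, Beta=5.
Group 1 (peak Beta at position 5): ranking walks positions 5-4-3-2-1, expanding outward from the peak — single-peaked.
Group 2 (peak Alpha at position 2): ranking walks positions 2-3-1-4-5, expanding outward from the peak — single-peaked.
Group 3 (peak Alpha at position 2): ranking walks positions 2-3-4-1-5, expanding outward from the peak — single-peaked.
Group 4 (peak Lambda at position 3): ranking walks positions 3-2-1-4-5, expanding outward from the peak — single-peaked.
Group 5 (peak Alpha at position 2): ranking walks positions 2-1-3-4-5, expanding outward from the peak — single-peaked.
Group 6 (peak Kappa at position 4): ranking walks positions 4-3-5-2-1, expanding outward from the peak — single-peaked.
Group 7 (peak Theta at position 1): ranking walks positions 1-2-3-4-5, expanding outward from the peak — single-peaked.
Every ranking is single-peaked on this axis.

yes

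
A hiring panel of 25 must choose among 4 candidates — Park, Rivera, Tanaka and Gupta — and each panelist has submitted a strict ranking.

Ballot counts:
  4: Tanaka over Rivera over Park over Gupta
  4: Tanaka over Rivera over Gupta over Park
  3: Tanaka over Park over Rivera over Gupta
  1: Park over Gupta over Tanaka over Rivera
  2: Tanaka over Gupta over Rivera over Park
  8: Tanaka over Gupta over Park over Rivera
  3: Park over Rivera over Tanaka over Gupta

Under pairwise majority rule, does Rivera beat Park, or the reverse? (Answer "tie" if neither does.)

Ballots ranking Rivera above Park: 4 + 4 + 2 = 10.
Ballots ranking Park above Rivera: 25 − 10 = 15.
Park wins the head-to-head 15–10.

Park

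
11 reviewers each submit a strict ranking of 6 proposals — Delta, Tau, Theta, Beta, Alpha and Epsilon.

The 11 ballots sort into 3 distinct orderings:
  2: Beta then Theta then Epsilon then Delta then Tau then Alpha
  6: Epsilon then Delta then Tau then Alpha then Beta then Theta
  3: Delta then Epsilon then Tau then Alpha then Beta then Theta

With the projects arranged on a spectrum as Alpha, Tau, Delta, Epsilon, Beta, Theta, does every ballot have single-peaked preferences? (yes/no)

Axis positions: Alpha=1, Tau=2, Delta=3, Epsilon=4, Beta=5, Theta=6.
Group 1 (peak Beta at position 5): ranking walks positions 5-6-4-3-2-1, expanding outward from the peak — single-peaked.
Group 2 (peak Epsilon at position 4): ranking walks positions 4-3-2-1-5-6, expanding outward from the peak — single-peaked.
Group 3 (peak Delta at position 3): ranking walks positions 3-4-2-1-5-6, expanding outward from the peak — single-peaked.
Every ranking is single-peaked on this axis.

yes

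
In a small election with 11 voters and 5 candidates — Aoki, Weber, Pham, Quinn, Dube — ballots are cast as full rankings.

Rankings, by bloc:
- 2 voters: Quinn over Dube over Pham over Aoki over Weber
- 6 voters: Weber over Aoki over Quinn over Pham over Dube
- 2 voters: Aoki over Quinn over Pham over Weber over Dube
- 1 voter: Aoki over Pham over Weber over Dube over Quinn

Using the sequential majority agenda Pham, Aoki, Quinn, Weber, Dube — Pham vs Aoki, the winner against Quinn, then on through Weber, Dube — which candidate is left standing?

Weber

Round 1: Pham vs Aoki — 2–9, Aoki advances.
Round 2: Aoki vs Quinn — 9–2, Aoki advances.
Round 3: Aoki vs Weber — 5–6, Weber advances.
Round 4: Weber vs Dube — 9–2, Weber advances.
Weber survives the agenda.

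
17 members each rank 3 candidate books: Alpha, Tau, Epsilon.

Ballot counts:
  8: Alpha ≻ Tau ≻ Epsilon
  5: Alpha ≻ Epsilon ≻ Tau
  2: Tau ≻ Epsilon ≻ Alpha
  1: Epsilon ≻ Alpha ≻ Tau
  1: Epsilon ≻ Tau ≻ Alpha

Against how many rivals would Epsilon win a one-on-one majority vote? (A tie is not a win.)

Epsilon against each rival (17 members):
Epsilon vs Alpha: Alpha wins 13–4.
Epsilon vs Tau: Epsilon preferred on 5+1+1 = 7 ballots; Tau wins 10–7.
Epsilon beats no one; loses to Alpha, Tau — 0 pairwise wins.

0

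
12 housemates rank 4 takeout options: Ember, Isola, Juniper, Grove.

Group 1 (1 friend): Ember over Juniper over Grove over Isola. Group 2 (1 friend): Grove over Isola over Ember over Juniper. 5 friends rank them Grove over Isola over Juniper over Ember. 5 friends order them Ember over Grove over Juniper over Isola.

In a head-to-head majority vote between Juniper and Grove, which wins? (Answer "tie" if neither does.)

Ballots ranking Juniper above Grove: 1.
Ballots ranking Grove above Juniper: 12 − 1 = 11.
Grove wins the head-to-head 11–1.

Grove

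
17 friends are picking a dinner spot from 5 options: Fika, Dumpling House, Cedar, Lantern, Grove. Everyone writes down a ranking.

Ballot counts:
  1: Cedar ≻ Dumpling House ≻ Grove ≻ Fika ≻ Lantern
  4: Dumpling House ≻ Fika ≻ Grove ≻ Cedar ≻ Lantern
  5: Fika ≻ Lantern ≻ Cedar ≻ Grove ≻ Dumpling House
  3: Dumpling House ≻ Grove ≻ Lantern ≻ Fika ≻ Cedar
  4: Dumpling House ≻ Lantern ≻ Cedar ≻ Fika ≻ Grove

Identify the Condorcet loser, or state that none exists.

Pairwise majorities:
Fika vs Dumpling House: Dumpling House, 12–5.
Fika–Cedar: Fika 12–5.
Fika vs Lantern: Fika is ranked higher on 1+4+5 = 10 ballots, Lantern on 7. Fika wins 10–7.
Fika vs Grove: Fika wins 13–4.
Dumpling House vs Cedar: 4+3+4 = 11 for Dumpling House, 6 for Cedar — Dumpling House by 11–6.
Dumpling House vs Lantern: Dumpling House wins 12–5.
Dumpling House vs Grove: 12 to 5, Dumpling House.
Cedar vs Lantern: Lantern, 12–5.
Cedar vs Grove: Cedar preferred on 1+5+4 = 10 ballots; Cedar wins 10–7.
Lantern–Grove: Lantern 9–8.
Grove is beaten in every head-to-head and is the Condorcet loser.

Grove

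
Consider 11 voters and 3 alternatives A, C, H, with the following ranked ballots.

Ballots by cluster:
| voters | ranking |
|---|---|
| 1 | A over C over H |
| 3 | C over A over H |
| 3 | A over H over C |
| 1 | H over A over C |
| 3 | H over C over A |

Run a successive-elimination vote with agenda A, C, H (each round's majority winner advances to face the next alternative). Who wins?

Round 1: A vs C — 5–6, C advances.
Round 2: C vs H — 4–7, H advances.
The agenda winner is H.

H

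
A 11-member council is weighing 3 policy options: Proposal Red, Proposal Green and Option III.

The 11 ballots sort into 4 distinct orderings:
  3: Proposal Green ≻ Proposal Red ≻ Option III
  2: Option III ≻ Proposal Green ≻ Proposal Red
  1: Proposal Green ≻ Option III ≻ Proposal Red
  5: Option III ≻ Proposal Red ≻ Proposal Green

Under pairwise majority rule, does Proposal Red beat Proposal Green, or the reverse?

Proposal Green

Ballots ranking Proposal Red above Proposal Green: 5.
Ballots ranking Proposal Green above Proposal Red: 11 − 5 = 6.
Proposal Green wins the head-to-head 6–5.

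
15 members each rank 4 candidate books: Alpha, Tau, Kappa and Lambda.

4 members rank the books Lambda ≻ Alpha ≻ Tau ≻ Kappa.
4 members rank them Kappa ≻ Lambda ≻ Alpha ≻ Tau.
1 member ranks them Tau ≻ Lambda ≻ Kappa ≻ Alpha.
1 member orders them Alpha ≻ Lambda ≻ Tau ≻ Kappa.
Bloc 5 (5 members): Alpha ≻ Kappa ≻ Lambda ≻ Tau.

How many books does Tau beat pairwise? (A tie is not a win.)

0

Tau against each rival (15 members):
Tau vs Alpha: Tau preferred on 1 ballot; Alpha wins 14–1.
Tau vs Kappa: 6 to 9, Kappa.
Tau–Lambda: Lambda 14–1.
Tau beats no one; loses to Alpha, Kappa, Lambda — 0 pairwise wins.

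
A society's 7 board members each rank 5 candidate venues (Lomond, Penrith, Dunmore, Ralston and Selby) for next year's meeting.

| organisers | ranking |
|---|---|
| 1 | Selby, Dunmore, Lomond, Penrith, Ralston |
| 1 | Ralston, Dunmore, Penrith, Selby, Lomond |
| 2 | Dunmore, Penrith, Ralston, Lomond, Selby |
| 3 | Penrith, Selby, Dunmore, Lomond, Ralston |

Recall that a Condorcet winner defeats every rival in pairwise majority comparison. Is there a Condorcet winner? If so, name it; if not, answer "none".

Check each pair by majority over 7 ballots:
Lomond vs Penrith: Lomond preferred on 1 ballot; Penrith wins 6–1.
Lomond vs Dunmore: Lomond preferred on 0 ballots; Dunmore wins 7–0.
Lomond vs Ralston: 4 to 3, Lomond.
Lomond vs Selby: Lomond preferred on 2 ballots; Selby wins 5–2.
Penrith vs Dunmore: 3 to 4, Dunmore.
Penrith vs Ralston: Penrith is ranked higher on 1+2+3 = 6 ballots, Ralston on 1. Penrith wins 6–1.
Penrith vs Selby: 6 to 1, Penrith.
Dunmore vs Ralston: Dunmore is ranked higher on 1+2+3 = 6 ballots, Ralston on 1. Dunmore wins 6–1.
Dunmore vs Selby: Dunmore preferred on 1+2 = 3 ballots; Selby wins 4–3.
Ralston vs Selby: Ralston preferred on 1+2 = 3 ballots; Selby wins 4–3.
No city is unbeaten: Lomond loses to Penrith; Penrith loses to Dunmore; Dunmore loses to Selby; Ralston loses to Lomond; Selby loses to Penrith. In particular Penrith beats Selby beats Dunmore beats Penrith is a majority cycle — no Condorcet winner exists.

none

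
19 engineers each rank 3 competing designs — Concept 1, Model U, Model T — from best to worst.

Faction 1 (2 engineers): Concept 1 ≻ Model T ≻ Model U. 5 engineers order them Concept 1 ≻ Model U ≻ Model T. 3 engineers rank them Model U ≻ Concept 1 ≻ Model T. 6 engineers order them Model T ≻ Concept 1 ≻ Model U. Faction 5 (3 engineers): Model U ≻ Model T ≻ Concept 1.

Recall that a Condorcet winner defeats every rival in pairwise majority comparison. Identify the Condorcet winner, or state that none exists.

Head-to-head results (19 engineers):
Concept 1 vs Model U: Concept 1 wins 13–6.
Concept 1 vs Model T: Concept 1, 10–9.
Model U–Model T: Model U 11–8.
Concept 1 wins every pairwise contest, so Concept 1 is the Condorcet winner.

Concept 1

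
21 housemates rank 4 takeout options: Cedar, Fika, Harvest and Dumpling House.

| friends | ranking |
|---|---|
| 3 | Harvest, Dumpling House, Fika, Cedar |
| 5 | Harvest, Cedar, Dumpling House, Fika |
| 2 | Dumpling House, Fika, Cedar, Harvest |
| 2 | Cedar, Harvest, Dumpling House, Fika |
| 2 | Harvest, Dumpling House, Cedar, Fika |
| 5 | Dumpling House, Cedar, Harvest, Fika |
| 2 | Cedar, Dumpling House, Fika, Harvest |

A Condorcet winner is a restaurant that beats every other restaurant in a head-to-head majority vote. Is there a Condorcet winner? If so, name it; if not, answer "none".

none

Head-to-head results (21 friends):
Cedar vs Fika: 5+2+2+5+2 = 16 for Cedar, 5 for Fika — Cedar by 16–5.
Cedar vs Harvest: 11 to 10, Cedar.
Cedar vs Dumpling House: Cedar is ranked higher on 5+2+2 = 9 ballots, Dumpling House on 12. Dumpling House wins 12–9.
Fika vs Harvest: Fika preferred on 2+2 = 4 ballots; Harvest wins 17–4.
Fika vs Dumpling House: Fika preferred on 0 ballots; Dumpling House wins 21–0.
Harvest vs Dumpling House: 12 to 9, Harvest.
No restaurant is unbeaten: Cedar loses to Dumpling House; Fika loses to Cedar; Harvest loses to Cedar; Dumpling House loses to Harvest. In particular Cedar beats Harvest beats Dumpling House beats Cedar is a majority cycle — no Condorcet winner exists.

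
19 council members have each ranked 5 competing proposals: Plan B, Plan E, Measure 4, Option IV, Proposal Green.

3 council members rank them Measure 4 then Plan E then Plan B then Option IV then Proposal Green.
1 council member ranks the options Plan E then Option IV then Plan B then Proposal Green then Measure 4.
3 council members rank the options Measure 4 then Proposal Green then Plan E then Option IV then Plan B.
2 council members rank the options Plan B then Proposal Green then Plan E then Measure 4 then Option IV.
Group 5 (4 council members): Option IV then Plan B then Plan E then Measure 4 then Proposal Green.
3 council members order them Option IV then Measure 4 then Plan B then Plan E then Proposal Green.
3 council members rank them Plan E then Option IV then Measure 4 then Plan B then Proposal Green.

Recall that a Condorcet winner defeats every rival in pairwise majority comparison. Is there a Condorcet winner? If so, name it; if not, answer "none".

Pairwise majorities:
Plan B vs Plan E: Plan E wins 10–9.
Plan B vs Measure 4: Measure 4 wins 12–7.
Plan B vs Option IV: 5 to 14, Option IV.
Plan B vs Proposal Green: 16 to 3, Plan B.
Plan E vs Measure 4: 10 to 9, Plan E.
Plan E vs Option IV: Plan E wins 12–7.
Plan E vs Proposal Green: 3+1+4+3+3 = 14 for Plan E, 5 for Proposal Green — Plan E by 14–5.
Measure 4 vs Option IV: Option IV wins 11–8.
Measure 4 vs Proposal Green: Measure 4 preferred on 3+3+4+3+3 = 16 ballots; Measure 4 wins 16–3.
Option IV vs Proposal Green: Option IV wins 14–5.
Only Plan E has no losses; Plan E is the Condorcet winner.

Plan E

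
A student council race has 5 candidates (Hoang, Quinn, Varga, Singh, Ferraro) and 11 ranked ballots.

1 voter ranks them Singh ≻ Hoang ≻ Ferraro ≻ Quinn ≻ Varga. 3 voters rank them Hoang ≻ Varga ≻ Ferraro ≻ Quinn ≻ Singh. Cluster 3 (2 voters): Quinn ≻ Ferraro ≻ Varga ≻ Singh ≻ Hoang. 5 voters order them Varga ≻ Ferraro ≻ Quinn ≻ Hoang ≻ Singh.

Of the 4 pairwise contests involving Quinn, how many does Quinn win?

2

Quinn against each rival (11 voters):
Quinn vs Hoang: 2+5 = 7 for Quinn, 4 for Hoang — Quinn by 7–4.
Quinn–Varga: Varga 8–3.
Quinn vs Singh: Quinn wins 10–1.
Quinn vs Ferraro: Ferraro, 9–2.
Quinn beats Hoang, Singh; loses to Varga, Ferraro — 2 pairwise wins.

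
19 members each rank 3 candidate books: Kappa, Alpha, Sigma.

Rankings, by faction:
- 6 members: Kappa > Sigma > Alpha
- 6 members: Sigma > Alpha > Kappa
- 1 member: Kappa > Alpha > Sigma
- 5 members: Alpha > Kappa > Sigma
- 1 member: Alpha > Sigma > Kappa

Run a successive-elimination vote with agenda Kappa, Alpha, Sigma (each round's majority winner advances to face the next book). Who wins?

Sigma

Round 1: Kappa vs Alpha — 7–12, Alpha advances.
Round 2: Alpha vs Sigma — 7–12, Sigma advances.
Sigma survives the agenda.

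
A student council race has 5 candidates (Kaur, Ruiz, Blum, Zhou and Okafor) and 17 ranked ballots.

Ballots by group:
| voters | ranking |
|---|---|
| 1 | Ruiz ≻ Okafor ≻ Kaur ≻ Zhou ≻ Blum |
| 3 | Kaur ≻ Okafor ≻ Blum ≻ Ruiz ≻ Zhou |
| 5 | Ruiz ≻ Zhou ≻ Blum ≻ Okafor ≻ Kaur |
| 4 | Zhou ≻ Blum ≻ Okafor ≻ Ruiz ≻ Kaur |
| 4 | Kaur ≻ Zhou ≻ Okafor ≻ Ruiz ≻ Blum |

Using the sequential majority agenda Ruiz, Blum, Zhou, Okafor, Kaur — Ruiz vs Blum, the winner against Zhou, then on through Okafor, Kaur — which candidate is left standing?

Okafor

Round 1: Ruiz vs Blum — 10–7, Ruiz advances.
Round 2: Ruiz vs Zhou — 9–8, Ruiz advances.
Round 3: Ruiz vs Okafor — 6–11, Okafor advances.
Round 4: Okafor vs Kaur — 10–7, Okafor advances.
The agenda winner is Okafor.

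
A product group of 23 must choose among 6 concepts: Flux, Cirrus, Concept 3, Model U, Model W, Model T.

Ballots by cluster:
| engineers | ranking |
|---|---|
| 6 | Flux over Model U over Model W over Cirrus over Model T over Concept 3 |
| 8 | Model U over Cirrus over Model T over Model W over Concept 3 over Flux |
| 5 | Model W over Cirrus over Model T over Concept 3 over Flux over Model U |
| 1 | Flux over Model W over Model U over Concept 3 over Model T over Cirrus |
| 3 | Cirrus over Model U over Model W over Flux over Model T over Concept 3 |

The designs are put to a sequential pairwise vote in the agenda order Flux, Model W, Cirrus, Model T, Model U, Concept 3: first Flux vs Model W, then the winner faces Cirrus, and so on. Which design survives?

Model U

Round 1: Flux vs Model W — 7–16, Model W advances.
Round 2: Model W vs Cirrus — 12–11, Model W advances.
Round 3: Model W vs Model T — 15–8, Model W advances.
Round 4: Model W vs Model U — 6–17, Model U advances.
Round 5: Model U vs Concept 3 — 18–5, Model U advances.
The agenda winner is Model U.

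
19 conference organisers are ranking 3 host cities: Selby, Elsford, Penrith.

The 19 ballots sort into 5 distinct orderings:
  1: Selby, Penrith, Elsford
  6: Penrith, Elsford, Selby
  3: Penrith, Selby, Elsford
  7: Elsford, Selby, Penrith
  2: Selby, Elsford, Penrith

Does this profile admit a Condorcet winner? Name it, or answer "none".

none

Pairwise majorities:
Selby–Elsford: Elsford 13–6.
Selby vs Penrith: Selby is ranked higher on 1+7+2 = 10 ballots, Penrith on 9. Selby wins 10–9.
Elsford–Penrith: Penrith 10–9.
Each city drops at least one matchup (Selby loses to Elsford; Elsford loses to Penrith; Penrith loses to Selby); the cycle Selby → Penrith → Elsford → Selby rules out a Condorcet winner.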